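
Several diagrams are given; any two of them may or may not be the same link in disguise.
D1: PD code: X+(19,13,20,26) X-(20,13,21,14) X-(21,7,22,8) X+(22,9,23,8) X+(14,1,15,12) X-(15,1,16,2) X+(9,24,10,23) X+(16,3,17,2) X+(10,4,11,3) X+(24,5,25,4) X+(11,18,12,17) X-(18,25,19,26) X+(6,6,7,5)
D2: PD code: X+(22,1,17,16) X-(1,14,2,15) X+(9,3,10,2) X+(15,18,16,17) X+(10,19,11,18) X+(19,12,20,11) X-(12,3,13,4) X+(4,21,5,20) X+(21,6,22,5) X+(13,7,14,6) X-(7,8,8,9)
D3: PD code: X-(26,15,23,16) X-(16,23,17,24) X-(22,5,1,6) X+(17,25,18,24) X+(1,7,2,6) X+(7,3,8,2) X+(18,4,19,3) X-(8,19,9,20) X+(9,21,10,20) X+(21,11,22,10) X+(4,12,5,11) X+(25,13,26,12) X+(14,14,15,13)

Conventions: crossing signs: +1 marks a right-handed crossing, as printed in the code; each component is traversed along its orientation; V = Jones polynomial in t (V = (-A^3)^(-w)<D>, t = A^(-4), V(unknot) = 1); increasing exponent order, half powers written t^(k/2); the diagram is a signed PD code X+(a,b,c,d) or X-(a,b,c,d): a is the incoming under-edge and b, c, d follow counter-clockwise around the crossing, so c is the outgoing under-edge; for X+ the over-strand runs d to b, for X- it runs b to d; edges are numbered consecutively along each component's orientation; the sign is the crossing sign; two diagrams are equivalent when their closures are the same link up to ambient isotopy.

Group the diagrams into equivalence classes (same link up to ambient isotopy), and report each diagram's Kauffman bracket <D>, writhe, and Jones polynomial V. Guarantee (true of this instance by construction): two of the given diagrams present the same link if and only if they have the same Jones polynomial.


equivalence classes: {D1} | {D2} | {D3}
D1 (bracket A^-3 + A^5 - A^9 + A^13; 13 crossings at w = +5): V = -t^(1/2) + t^(3/2) - t^(5/2) - t^(9/2)
D2 (bracket A^-23 - 3A^-19 + 5A^-15 - 6A^-11 + 8A^-7 - 7A^-3 + 6A - 4A^5 + 2A^9; 11 crossings at w = +5): V = -2t^(3/2) + 4t^(5/2) - 6t^(7/2) + 7t^(9/2) - 8t^(11/2) + 6t^(13/2) - 5t^(15/2) + 3t^(17/2) - t^(19/2)
V(D3) = -t^(1/2) - t^(3/2) - t^(5/2) + t^(9/2)  [13 crossings, <D> = -A^-3 + A^5 + A^9 + A^13, w = +5]
key observation: comparing 3 Jones polynomials yields 3 groups


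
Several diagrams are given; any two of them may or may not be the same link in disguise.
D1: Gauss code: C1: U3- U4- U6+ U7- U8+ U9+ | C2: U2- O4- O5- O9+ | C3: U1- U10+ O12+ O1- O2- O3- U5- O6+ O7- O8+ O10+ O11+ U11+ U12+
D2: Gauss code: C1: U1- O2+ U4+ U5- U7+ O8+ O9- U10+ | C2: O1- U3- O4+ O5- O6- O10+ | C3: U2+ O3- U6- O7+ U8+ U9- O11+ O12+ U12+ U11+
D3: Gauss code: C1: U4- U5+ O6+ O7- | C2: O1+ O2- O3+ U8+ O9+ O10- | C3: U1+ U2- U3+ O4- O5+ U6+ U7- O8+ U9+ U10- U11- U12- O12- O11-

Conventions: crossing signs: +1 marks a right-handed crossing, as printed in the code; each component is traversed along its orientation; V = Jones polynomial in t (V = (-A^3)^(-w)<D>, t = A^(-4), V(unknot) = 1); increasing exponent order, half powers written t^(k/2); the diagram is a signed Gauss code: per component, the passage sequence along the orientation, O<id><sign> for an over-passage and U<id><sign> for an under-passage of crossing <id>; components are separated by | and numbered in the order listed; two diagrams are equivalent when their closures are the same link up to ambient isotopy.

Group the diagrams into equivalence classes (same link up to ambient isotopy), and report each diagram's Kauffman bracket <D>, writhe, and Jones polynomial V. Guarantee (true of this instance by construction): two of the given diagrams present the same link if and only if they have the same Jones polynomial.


equivalence classes: {D1} | {D2} | {D3}
D1 (bracket 1 + A^4 + A^8 + A^12; 12 crossings at w = 0): V = t^-3 + t^-2 + t^-1 + 1
V(D2) = t^-2 + 2 + t^2  [12 crossings, <D> = A^-2 + 2A^6 + A^14, w = +2]
V(D3) = 1 + t + t^2 + t^3  (w 0, c 12, <D> = A^-12 + A^-8 + A^-4 + 1)
observation: 3 values of V(t) split the 3 diagrams


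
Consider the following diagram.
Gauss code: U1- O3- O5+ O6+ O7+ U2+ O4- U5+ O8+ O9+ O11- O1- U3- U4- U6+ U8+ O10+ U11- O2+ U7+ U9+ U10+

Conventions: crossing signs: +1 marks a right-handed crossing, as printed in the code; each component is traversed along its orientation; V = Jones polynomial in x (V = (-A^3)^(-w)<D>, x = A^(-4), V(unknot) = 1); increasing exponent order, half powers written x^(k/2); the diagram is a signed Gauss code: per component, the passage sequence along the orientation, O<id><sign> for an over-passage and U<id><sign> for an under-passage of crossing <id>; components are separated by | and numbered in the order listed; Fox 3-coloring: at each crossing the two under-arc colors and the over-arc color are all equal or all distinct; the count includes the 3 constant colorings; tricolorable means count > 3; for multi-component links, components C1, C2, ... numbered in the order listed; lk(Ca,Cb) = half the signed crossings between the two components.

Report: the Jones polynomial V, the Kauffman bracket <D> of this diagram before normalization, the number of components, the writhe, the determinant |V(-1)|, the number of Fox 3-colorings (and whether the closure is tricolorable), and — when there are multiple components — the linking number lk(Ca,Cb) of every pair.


V = x + x^3 - x^4
<D> = A^-7 - A^-3 - A^5 (w = +3)
1 component over 11 crossings, w = +3
9 Fox colorings among 3^11, |V(-1)| = 3: tricolorable
why: w = +3 (over 11 crossings) is diagram-only; (-A^3)^(-3) removes it from V


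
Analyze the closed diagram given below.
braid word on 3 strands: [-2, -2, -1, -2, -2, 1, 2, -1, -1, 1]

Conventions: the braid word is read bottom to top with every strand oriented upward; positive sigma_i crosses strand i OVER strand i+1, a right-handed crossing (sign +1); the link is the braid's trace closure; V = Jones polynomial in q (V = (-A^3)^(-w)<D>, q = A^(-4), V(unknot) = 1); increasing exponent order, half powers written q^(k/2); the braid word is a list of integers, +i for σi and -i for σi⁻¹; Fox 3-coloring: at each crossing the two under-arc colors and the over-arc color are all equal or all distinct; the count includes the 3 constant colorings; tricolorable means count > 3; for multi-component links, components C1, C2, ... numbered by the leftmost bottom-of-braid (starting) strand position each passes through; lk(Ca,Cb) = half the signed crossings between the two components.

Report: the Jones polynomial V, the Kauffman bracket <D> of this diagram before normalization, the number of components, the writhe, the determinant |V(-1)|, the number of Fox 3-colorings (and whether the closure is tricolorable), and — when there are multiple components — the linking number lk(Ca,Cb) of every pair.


V(q) = -q^-4 + q^-3 + q^-1
bracket: A^-8 + 1 - A^4, w = -4
1 component, writhe -4, over 10 crossings
det 3, colorings 9 of 3^10 — tricolorable
observation: the word shrinks to σ2⁻¹ σ2⁻¹ σ1⁻¹ σ2⁻¹ σ2⁻¹ σ1 σ2 σ1⁻¹ after cancelling


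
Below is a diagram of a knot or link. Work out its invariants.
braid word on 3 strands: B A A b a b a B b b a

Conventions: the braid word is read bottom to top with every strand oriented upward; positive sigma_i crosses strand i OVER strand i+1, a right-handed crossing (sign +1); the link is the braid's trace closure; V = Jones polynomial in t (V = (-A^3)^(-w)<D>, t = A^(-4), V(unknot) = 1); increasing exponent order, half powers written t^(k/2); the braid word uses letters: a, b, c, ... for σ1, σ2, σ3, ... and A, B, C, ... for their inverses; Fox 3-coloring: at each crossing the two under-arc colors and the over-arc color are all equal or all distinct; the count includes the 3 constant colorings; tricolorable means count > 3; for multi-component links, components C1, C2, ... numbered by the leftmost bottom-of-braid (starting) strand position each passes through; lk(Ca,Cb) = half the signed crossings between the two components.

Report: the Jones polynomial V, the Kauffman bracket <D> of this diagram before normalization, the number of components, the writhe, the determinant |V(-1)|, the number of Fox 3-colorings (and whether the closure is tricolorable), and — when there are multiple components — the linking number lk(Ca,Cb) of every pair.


V(t) = -t^(1/2) - t^(5/2)
bracket: A^-1 + A^7, w = +3
2 components, writhe +3, over 11 crossings
lk(C1,C2) = +1
det 2, colorings 3 of 3^11 — not tricolorable
observation: det 2 = |V(-1)|; not divisible by 3, so not tricolorable


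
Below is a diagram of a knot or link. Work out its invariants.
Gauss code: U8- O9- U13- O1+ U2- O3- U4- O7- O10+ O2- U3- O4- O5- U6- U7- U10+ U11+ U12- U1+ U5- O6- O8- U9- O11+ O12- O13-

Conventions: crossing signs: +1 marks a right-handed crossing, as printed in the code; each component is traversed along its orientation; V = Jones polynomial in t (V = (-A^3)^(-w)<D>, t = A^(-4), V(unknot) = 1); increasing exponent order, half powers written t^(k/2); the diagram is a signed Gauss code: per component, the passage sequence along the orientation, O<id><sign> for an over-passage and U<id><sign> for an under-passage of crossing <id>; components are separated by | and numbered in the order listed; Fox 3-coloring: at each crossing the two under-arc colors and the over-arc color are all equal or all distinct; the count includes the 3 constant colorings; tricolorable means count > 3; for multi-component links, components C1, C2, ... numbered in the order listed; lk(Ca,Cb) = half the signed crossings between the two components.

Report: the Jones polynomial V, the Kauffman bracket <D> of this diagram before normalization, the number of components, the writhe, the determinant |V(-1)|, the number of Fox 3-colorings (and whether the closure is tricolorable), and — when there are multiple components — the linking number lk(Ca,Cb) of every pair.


V = t^-8 - 2t^-7 + t^-6 - 2t^-5 + 2t^-4 + t^-2
<D> = -A^-13 - 2A^-5 + 2A^-1 - A^3 + 2A^7 - A^11 (w = -7)
1 component over 13 crossings, w = -7
27 Fox colorings among 3^13, |V(-1)| = 9: tricolorable
why: |V(-1)| = 9: so tricolorable, since 3 divides 9


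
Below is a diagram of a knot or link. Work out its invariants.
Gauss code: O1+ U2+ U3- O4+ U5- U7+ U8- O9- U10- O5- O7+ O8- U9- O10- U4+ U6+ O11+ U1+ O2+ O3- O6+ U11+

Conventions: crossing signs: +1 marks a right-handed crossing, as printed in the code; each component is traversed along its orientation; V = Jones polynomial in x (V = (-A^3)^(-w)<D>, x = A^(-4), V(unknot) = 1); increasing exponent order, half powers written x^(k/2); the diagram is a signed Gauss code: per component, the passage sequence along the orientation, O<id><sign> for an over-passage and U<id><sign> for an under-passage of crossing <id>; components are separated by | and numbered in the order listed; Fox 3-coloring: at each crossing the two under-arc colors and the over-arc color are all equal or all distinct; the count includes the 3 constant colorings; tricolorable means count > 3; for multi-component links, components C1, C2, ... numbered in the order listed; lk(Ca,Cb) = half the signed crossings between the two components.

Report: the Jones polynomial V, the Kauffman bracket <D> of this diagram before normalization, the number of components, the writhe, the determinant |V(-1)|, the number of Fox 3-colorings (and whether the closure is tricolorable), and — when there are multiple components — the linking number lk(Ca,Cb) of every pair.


V = -x^-3 + x^-2 - x^-1 + 3 - x + x^2 - x^3
<D> = A^-9 - A^-5 + A^-1 - 3A^3 + A^7 - A^11 + A^15 (w = +1)
1 component over 11 crossings, w = +1
27 Fox colorings among 3^11, |V(-1)| = 9: tricolorable
why: V spans 6 powers of x: at least 6 crossings in any diagram


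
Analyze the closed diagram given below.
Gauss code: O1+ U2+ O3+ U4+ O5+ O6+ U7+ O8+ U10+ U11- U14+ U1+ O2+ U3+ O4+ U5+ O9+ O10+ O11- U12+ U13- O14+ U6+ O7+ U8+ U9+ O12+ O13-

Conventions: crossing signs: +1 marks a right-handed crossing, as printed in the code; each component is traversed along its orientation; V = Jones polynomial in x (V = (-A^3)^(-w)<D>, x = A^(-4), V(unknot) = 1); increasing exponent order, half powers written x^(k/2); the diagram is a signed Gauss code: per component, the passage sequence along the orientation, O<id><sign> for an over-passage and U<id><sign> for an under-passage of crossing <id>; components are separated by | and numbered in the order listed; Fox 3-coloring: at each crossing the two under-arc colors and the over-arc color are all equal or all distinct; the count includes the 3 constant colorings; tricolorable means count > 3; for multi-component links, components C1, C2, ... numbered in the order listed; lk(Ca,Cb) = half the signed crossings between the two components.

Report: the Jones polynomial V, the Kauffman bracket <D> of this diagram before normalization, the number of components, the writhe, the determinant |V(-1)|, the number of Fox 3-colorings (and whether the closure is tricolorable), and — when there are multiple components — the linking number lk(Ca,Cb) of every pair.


V = x^4 + x^6 - x^7 + x^8 - x^9 + x^10 - x^11 + x^12 - x^13
<D> = -A^-22 + A^-18 - A^-14 + A^-10 - A^-6 + A^-2 - A^2 + A^6 + A^14 (w = +10)
1 component over 14 crossings, w = +10
9 Fox colorings among 3^14, |V(-1)| = 9: tricolorable
why: det 9 = |V(-1)|; divisible by 3, so tricolorable


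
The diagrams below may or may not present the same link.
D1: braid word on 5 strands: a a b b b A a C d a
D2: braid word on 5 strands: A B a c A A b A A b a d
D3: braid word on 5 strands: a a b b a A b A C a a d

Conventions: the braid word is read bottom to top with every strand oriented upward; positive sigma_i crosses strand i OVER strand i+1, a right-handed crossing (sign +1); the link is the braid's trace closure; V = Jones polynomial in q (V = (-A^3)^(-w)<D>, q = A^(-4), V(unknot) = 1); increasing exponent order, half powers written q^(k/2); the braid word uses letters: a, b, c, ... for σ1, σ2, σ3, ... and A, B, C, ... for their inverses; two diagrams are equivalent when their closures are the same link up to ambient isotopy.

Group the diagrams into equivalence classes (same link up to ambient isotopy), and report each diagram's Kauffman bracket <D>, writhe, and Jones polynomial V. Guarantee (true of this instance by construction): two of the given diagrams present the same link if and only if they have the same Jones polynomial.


grouping into links: {D1, D3} | {D2}
V(D1) = q^2 + 2q^4 - 2q^5 + q^6 - 2q^7 + q^8  (w +6, c 10, <D> = A^-14 - 2A^-10 + A^-6 - 2A^-2 + 2A^2 + A^10)
V(D2) = -q^-4 + q^-3 + q^-1  [12 crossings, <D> = A^4 + A^12 - A^16, w = 0]
V(D3) = q^2 + 2q^4 - 2q^5 + q^6 - 2q^7 + q^8  (w +6, c 12, <D> = A^-14 - 2A^-10 + A^-6 - 2A^-2 + 2A^2 + A^10)
key observation: 2 classes among 3 diagrams; unequal V(q) rules out equality


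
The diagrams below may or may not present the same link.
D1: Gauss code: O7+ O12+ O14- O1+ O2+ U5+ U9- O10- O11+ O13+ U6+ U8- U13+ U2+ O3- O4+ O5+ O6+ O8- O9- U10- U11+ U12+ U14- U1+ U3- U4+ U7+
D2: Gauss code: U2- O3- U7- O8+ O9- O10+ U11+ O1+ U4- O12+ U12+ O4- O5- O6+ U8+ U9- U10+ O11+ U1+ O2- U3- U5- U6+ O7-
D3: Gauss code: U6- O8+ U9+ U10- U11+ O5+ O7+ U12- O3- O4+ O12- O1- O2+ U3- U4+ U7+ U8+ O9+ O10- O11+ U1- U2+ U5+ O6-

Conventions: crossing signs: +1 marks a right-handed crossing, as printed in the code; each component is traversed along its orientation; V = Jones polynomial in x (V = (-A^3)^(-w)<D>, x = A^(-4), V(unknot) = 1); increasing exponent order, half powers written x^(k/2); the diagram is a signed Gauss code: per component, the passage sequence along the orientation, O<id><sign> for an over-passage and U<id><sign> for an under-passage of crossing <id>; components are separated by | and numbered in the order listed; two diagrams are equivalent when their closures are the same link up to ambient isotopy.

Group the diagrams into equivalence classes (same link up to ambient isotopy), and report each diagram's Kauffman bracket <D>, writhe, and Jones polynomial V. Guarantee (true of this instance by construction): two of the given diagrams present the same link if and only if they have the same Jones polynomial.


grouping into links: {D1} | {D2} | {D3}
V(D1) = 1  (w +4, c 14, <D> = A^12)
V(D2) = -x^-3 + x^-2 - x^-1 + 3 - x + x^2 - x^3  [12 crossings, <D> = -A^-12 + A^-8 - A^-4 + 3 - A^4 + A^8 - A^12, w = 0]
V(D3) = x + x^3 - x^4  (w +2, c 12, <D> = -A^-10 + A^-6 + A^2)
key observation: comparing 3 Jones polynomials yields 3 groups


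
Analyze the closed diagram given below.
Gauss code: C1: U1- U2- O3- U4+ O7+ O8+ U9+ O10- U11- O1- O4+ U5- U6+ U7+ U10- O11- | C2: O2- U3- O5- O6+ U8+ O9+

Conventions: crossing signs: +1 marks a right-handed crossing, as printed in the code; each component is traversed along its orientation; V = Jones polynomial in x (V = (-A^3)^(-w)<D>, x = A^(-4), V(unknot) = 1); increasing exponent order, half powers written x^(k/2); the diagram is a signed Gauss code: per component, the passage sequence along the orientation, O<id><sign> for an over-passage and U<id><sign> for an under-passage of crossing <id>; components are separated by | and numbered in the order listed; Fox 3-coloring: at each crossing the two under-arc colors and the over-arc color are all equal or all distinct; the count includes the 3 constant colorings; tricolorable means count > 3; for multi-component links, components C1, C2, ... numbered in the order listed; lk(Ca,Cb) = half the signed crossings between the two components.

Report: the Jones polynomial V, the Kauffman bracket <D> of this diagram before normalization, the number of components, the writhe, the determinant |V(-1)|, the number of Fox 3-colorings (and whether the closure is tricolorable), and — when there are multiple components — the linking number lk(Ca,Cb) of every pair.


Jones polynomial: V(x) = -x^(-9/2) + 3x^(-7/2) - 4x^(-5/2) + 4x^(-3/2) - 5x^(-1/2) + 3x^(1/2) - 3x^(3/2) + x^(5/2)
<D> = -A^-13 + 3A^-9 - 3A^-5 + 5A^-1 - 4A^3 + 4A^7 - 3A^11 + A^15; writhe -1
components 2, writhe -1 (11 crossings)
linking number lk(C1,C2) = 0
3-colorings: 9 of 3^11, det 24 — tricolorable
note: w = -1 (over 11 crossings) is diagram-only; (-A^3)^(1) removes it from V


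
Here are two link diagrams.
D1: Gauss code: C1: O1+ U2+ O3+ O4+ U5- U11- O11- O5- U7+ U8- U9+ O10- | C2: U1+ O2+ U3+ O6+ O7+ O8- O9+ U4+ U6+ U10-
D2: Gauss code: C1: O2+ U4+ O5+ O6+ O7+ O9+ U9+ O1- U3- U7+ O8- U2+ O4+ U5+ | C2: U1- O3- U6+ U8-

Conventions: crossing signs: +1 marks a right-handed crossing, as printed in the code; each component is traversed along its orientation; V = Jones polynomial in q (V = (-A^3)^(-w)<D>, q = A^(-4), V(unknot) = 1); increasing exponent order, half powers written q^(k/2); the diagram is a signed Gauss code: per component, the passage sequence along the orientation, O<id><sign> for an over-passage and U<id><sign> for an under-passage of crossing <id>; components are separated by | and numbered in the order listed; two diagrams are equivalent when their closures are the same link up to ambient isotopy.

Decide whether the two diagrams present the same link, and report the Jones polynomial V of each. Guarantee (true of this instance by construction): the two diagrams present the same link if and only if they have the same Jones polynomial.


same link: no
V(D1) = -q^(3/2) - q^(7/2) + q^(9/2) - q^(11/2)  [11 crossings, <D> = A^-13 - A^-9 + A^-5 + A^3, w = +3]
V(D2) = -q^(-3/2) - 2q^(1/2) + q^(3/2) - q^(5/2) + q^(7/2)  (w +3, c 9, <D> = -A^-5 + A^-1 - A^3 + 2A^7 + A^15)
note: V(q) takes 2 values over 2 diagrams, fixing the grouping


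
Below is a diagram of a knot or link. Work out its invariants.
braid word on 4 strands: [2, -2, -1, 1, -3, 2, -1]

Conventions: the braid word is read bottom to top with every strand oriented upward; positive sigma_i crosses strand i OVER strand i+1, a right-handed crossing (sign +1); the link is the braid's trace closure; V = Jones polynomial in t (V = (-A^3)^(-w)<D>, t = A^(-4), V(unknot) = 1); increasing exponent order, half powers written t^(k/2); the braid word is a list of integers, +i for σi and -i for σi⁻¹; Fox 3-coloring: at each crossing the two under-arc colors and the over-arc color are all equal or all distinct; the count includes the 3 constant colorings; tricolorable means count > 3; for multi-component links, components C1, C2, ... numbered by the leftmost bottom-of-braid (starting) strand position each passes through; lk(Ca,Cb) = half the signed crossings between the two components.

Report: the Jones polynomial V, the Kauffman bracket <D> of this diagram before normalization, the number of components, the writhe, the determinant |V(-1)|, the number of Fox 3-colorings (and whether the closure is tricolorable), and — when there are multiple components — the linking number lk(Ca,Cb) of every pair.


V(t) = 1
bracket: -A^-3, w = -1
1 component, writhe -1, over 7 crossings
det 1, colorings 3 of 3^7 — not tricolorable
observation: inverse pairs cancel, leaving σ3⁻¹ σ2 σ1⁻¹


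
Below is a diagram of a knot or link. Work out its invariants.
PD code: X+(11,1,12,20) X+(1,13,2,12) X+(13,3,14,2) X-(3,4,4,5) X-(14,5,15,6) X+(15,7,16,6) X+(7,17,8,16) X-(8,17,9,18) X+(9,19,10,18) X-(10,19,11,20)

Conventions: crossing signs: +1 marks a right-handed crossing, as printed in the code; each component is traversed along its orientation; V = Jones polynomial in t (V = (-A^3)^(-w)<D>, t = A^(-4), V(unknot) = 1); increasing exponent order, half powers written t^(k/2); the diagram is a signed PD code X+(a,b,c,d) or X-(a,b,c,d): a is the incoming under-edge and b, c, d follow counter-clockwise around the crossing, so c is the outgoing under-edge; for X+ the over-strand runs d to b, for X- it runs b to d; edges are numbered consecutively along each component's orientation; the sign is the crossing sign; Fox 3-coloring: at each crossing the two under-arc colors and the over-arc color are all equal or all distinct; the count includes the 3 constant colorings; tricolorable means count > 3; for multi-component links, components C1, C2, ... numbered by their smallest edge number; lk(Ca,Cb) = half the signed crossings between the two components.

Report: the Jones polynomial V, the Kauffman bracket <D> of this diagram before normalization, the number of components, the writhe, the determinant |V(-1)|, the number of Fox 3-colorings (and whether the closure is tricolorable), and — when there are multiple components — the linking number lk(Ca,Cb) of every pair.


V(t) = t + t^3 - t^4
bracket: -A^-10 + A^-6 + A^2, w = +2
1 component, writhe +2, over 10 crossings
det 3, colorings 9 of 3^10 — tricolorable
observation: w = +2 (over 10 crossings) is diagram-only; (-A^3)^(-2) removes it from V


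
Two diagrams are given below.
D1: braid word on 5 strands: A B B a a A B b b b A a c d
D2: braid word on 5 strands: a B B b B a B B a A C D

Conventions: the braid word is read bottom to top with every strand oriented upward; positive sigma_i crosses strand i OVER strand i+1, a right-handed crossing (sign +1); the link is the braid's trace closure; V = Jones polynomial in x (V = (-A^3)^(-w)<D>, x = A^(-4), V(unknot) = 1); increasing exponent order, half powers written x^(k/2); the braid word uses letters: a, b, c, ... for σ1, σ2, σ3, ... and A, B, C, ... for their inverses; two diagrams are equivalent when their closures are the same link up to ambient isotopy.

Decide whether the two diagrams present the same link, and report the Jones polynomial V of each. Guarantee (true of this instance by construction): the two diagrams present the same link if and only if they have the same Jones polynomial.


same link: no
V(D1) = x^-2 + 2 + x^2  [14 crossings, <D> = A^-2 + 2A^6 + A^14, w = +2]
D2 (bracket A^-16 - A^-12 + 3A^-8 - A^-4 + 3 - 2A^4 + A^8; 12 crossings at w = -4): V = x^-5 - 2x^-4 + 3x^-3 - x^-2 + 3x^-1 - 1 + x
note: comparing 2 Jones polynomials yields 2 groups


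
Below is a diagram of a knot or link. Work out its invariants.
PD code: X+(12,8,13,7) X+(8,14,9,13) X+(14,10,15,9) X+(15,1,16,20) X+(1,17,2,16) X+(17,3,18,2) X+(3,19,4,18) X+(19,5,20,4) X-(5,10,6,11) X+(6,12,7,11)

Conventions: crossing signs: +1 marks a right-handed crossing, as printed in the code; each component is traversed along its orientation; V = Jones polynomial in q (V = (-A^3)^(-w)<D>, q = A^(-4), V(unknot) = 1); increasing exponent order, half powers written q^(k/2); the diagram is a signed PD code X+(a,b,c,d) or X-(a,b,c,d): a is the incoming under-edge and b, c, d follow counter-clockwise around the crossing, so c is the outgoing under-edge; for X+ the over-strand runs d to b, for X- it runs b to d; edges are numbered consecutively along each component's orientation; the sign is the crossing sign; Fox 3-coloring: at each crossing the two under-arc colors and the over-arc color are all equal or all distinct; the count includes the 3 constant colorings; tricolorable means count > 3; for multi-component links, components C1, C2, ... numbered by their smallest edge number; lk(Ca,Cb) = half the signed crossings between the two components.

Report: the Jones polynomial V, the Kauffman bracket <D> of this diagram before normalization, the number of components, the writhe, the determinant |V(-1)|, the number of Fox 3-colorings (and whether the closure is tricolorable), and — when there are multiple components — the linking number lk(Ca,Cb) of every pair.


V = q^3 + 2q^5 - 2q^6 + 2q^7 - 3q^8 + 2q^9 - 2q^10 + q^11
<D> = A^-20 - 2A^-16 + 2A^-12 - 3A^-8 + 2A^-4 - 2 + 2A^4 + A^12 (w = +8)
1 component over 10 crossings, w = +8
9 Fox colorings among 3^10, |V(-1)| = 15: tricolorable
why: det 15 = |V(-1)|; divisible by 3, so tricolorable


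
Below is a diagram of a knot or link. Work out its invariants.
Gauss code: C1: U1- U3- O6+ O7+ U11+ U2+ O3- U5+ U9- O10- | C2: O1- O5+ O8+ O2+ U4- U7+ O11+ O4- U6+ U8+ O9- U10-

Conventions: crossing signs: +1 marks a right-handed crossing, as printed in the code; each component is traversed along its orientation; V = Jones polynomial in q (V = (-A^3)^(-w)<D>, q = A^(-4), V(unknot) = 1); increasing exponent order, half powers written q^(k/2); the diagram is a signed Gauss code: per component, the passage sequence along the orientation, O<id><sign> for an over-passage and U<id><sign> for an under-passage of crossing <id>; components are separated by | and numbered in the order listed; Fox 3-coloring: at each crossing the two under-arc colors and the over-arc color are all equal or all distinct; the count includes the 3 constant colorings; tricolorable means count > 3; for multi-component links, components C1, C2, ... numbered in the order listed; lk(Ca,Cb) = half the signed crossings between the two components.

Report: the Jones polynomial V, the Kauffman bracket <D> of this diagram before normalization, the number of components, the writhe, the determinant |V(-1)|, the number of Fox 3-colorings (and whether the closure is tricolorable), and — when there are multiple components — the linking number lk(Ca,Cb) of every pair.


V = q^(-7/2) - 2q^(-5/2) + 2q^(-3/2) - 3q^(-1/2) + 2q^(1/2) - 2q^(3/2) + q^(5/2) - q^(7/2)
<D> = A^-11 - A^-7 + 2A^-3 - 2A + 3A^5 - 2A^9 + 2A^13 - A^17 (w = +1)
2 components over 11 crossings, w = +1
lk(C1,C2): +1
3 Fox colorings among 3^11, |V(-1)| = 14: not tricolorable
why: det 14 = |V(-1)|; not divisible by 3, so not tricolorable


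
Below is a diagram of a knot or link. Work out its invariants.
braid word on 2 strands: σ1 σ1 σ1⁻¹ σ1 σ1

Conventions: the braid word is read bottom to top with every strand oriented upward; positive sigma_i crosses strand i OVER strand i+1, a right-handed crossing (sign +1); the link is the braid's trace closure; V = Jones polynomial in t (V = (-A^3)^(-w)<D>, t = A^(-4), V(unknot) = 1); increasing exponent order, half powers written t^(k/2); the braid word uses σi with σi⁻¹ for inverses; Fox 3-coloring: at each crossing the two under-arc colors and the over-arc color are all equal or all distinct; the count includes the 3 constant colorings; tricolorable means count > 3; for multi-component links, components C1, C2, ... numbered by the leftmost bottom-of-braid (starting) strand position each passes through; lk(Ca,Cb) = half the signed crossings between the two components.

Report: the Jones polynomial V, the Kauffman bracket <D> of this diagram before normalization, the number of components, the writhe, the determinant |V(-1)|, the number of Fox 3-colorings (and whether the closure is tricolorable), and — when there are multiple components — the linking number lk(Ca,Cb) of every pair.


Jones polynomial: V(t) = t + t^3 - t^4
<D> = A^-7 - A^-3 - A^5; writhe +3
components 1, writhe +3 (5 crossings)
3-colorings: 9 of 3^5, det 3 — tricolorable
note: w = +3 (over 5 crossings) is diagram-only; (-A^3)^(-3) removes it from V


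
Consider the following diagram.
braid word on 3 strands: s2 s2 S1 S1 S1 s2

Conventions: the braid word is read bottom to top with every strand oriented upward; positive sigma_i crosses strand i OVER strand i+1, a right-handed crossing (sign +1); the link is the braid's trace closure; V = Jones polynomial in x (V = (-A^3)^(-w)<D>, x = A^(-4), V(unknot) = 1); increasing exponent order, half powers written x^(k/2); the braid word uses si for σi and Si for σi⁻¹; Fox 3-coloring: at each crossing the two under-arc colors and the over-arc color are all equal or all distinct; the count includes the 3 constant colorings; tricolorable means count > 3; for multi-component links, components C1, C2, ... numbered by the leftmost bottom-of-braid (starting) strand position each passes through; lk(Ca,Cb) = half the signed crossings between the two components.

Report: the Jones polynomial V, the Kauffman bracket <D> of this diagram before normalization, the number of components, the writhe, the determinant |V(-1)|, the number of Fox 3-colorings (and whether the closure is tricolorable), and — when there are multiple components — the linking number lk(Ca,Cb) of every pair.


V = -x^-3 + x^-2 - x^-1 + 3 - x + x^2 - x^3
<D> = -A^-12 + A^-8 - A^-4 + 3 - A^4 + A^8 - A^12 (w = 0)
1 component over 6 crossings, w = 0
27 Fox colorings among 3^6, |V(-1)| = 9: tricolorable
why: w = 0 (over 6 crossings) is diagram-only; (-A^3)^(0) removes it from V


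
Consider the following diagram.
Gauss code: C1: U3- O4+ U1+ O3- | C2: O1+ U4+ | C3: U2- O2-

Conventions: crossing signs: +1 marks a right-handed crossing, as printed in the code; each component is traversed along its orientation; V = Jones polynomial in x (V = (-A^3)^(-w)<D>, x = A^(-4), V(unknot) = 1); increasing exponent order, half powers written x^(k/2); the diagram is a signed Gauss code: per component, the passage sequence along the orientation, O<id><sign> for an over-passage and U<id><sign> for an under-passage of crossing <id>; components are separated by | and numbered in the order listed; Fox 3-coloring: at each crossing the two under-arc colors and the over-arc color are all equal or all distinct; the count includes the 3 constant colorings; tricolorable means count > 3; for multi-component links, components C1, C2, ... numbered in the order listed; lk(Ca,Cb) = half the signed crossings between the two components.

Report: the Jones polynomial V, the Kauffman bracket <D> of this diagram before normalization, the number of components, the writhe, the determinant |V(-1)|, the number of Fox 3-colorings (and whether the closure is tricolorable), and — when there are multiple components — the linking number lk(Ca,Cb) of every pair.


V = 1 + x + x^2 + x^3
<D> = A^-12 + A^-8 + A^-4 + 1 (w = 0)
3 components over 4 crossings, w = 0
lk(C1,C2): +1
lk(C1,C3) = 0
linking number lk(C2,C3) = 0
9 Fox colorings among 3^4, |V(-1)| = 0: tricolorable
why: the 3 component pairs carry total linking +1


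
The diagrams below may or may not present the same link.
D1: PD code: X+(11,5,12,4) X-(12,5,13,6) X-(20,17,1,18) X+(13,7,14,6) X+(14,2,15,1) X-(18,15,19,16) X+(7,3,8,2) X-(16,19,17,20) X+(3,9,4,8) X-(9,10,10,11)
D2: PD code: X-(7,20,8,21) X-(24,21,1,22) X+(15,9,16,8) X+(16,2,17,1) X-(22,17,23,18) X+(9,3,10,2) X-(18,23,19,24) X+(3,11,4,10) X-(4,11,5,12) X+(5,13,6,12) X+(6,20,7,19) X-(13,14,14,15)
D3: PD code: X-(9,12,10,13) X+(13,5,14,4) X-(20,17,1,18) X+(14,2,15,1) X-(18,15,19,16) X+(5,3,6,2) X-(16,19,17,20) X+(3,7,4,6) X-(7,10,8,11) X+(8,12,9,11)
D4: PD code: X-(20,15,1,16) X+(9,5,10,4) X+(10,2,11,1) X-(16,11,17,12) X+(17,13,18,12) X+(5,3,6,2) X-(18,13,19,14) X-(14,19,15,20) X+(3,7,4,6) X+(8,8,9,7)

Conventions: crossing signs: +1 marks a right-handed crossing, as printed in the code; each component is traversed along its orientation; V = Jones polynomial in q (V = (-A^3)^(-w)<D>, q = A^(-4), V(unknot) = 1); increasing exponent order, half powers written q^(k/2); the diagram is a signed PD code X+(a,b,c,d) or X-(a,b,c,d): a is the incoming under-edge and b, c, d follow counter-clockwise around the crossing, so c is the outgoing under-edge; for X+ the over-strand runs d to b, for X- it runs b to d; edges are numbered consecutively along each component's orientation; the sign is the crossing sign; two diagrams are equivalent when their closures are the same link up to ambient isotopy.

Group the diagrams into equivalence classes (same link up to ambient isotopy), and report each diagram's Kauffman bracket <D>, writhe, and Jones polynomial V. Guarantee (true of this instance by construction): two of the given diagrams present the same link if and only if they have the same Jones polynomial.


classes: {D1, D2, D3, D4}
V(D1) = -q^-3 + q^-2 - q^-1 + 3 - q + q^2 - q^3  [10 crossings, <D> = -A^-12 + A^-8 - A^-4 + 3 - A^4 + A^8 - A^12, w = 0]
D2 (bracket -A^-12 + A^-8 - A^-4 + 3 - A^4 + A^8 - A^12; 12 crossings at w = 0): V = -q^-3 + q^-2 - q^-1 + 3 - q + q^2 - q^3
V(D3) = -q^-3 + q^-2 - q^-1 + 3 - q + q^2 - q^3  (w 0, c 10, <D> = -A^-12 + A^-8 - A^-4 + 3 - A^4 + A^8 - A^12)
V(D4) = -q^-3 + q^-2 - q^-1 + 3 - q + q^2 - q^3  [10 crossings, <D> = -A^-6 + A^-2 - A^2 + 3A^6 - A^10 + A^14 - A^18, w = +2]
note: one V(q) for all 4 diagrams — one class (guaranteed)


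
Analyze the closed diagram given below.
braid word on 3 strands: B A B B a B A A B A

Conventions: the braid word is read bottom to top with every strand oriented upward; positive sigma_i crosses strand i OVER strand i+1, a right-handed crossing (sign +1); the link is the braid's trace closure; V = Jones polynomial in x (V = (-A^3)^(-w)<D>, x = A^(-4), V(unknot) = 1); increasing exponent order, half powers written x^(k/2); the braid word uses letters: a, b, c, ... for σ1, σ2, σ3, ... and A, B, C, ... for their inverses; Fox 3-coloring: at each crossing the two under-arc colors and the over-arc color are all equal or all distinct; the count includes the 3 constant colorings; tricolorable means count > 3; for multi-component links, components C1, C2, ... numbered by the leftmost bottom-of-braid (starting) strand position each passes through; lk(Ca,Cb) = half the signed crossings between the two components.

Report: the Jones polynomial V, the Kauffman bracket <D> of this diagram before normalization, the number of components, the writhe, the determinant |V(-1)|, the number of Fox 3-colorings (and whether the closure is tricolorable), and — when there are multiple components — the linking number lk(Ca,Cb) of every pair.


V(x) = -x^-8 + x^-5 + x^-3
bracket: A^-12 + A^-4 - A^8, w = -8
1 component, writhe -8, over 10 crossings
det 3, colorings 9 of 3^10 — tricolorable
observation: V spans 5 powers of x: at least 5 crossings in any diagram


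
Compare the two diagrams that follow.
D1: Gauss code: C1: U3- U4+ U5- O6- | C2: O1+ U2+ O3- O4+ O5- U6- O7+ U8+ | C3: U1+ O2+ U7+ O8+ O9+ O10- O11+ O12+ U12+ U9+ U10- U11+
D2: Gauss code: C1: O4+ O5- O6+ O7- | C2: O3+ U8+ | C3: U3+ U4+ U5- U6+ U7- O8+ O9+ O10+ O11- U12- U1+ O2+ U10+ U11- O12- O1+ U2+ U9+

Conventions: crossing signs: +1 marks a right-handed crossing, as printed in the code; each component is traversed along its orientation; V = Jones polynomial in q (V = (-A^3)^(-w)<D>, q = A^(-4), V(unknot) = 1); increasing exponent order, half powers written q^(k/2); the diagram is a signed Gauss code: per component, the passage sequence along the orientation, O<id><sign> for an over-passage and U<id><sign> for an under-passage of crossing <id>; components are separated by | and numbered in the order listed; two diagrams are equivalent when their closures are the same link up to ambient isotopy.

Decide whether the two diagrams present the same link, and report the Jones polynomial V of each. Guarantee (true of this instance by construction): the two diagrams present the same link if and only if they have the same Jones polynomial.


equivalent: no
V(D1) = q^-1 + 2q - q^2 + 2q^3 - q^4 + q^5  (w +4, c 12, <D> = A^-8 - A^-4 + 2 - A^4 + 2A^8 + A^16)
V(D2) = 1 + q + q^2 + q^3  [12 crossings, <D> = 1 + A^4 + A^8 + A^12, w = +4]
key observation: 2 values of V(q) split the 2 diagrams


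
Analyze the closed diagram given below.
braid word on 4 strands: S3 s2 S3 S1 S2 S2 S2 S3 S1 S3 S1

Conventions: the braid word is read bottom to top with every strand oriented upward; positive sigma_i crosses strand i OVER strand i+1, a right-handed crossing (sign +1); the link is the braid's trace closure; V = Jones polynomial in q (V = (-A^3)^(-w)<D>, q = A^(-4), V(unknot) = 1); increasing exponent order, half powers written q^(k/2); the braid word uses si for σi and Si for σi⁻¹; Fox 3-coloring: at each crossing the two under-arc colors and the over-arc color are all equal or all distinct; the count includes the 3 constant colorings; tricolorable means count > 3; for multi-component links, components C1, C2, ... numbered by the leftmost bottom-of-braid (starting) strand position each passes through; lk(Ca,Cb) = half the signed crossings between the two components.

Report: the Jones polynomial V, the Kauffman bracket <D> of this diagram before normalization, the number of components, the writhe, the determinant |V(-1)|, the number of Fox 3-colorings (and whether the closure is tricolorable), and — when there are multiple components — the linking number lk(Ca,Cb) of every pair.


V = q^-13 - 4q^-12 + 7q^-11 - 10q^-10 + 12q^-9 - 13q^-8 + 11q^-7 - 8q^-6 + 6q^-5 - 2q^-4 + q^-3
<D> = -A^-15 + 2A^-11 - 6A^-7 + 8A^-3 - 11A + 13A^5 - 12A^9 + 10A^13 - 7A^17 + 4A^21 - A^25 (w = -9)
1 component over 11 crossings, w = -9
9 Fox colorings among 3^11, |V(-1)| = 75: tricolorable
why: w = -9 (over 11 crossings) is diagram-only; (-A^3)^(9) removes it from V


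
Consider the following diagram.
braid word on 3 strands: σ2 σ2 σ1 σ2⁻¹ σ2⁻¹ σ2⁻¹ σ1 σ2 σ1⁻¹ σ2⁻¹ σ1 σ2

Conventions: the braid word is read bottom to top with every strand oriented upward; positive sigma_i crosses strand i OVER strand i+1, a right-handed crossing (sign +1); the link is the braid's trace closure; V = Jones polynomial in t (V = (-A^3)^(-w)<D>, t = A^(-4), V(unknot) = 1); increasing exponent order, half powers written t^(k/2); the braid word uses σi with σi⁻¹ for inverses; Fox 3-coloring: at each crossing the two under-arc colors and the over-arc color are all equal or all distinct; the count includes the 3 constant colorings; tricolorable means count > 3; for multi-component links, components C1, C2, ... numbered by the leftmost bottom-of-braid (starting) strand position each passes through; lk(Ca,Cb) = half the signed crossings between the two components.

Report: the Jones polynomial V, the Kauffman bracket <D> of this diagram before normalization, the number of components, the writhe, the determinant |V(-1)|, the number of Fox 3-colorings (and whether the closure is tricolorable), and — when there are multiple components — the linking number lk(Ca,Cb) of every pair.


V = t^-2 - 2t^-1 + 3 - 3t + 4t^2 - 3t^3 + 2t^4 - 2t^5 + t^6
<D> = A^-18 - 2A^-14 + 2A^-10 - 3A^-6 + 4A^-2 - 3A^2 + 3A^6 - 2A^10 + A^14 (w = +2)
1 component over 12 crossings, w = +2
9 Fox colorings among 3^12, |V(-1)| = 21: tricolorable
why: V spans 8 powers of t: at least 8 crossings in any diagram


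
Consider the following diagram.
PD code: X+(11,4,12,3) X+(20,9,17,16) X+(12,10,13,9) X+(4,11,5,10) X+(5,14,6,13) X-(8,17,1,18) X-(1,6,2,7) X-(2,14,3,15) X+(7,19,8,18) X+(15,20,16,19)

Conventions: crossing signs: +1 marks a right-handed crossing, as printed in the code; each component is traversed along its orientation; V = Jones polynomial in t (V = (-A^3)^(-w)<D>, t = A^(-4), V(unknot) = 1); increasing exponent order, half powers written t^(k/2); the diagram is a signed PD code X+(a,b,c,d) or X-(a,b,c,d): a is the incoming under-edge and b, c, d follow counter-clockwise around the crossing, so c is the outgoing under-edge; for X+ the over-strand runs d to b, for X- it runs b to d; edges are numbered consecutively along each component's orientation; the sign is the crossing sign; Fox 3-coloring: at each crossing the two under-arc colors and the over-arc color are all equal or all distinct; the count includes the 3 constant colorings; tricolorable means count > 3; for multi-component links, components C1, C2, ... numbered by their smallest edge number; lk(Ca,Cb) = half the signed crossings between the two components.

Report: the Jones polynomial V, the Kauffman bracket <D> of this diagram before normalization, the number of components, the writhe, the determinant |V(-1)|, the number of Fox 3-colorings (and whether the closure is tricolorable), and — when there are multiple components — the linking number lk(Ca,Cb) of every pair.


V(t) = t + 2t^3 + t^5
bracket: A^-8 + 2 + A^8, w = +4
3 components, writhe +4, over 10 crossings
lk(C1,C2) = +1
linking number lk(C1,C3) = 0
lk(C2,C3): +1
det 4, colorings 3 of 3^10 — not tricolorable
observation: w = +4 (over 10 crossings) is diagram-only; (-A^3)^(-4) removes it from V
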